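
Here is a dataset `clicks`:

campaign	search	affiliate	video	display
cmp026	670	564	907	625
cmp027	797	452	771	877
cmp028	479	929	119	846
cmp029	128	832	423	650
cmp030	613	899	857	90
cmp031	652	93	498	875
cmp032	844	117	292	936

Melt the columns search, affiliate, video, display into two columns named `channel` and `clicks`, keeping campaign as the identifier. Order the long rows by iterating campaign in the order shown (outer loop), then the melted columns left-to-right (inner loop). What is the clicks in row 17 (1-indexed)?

613

28 rows total (7 × 4). Row 17: index ⌊(17-1)/4⌋ = 4 into campaign → cmp030; (17-1) mod 4 = 0 into the melted columns → search.
So row 17 is (cmp030, search, 613); clicks = 613.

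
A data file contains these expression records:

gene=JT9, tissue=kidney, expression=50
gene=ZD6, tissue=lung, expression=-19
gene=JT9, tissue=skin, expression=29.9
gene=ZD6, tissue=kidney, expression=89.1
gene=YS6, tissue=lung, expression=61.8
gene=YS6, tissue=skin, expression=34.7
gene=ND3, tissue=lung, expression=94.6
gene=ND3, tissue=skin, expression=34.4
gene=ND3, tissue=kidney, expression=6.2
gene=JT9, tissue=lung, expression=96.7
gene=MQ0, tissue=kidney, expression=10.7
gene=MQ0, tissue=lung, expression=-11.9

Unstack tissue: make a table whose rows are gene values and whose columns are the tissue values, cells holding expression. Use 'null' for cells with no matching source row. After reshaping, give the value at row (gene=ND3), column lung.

94.6

The long row with gene=ND3, tissue=lung has expression=94.6.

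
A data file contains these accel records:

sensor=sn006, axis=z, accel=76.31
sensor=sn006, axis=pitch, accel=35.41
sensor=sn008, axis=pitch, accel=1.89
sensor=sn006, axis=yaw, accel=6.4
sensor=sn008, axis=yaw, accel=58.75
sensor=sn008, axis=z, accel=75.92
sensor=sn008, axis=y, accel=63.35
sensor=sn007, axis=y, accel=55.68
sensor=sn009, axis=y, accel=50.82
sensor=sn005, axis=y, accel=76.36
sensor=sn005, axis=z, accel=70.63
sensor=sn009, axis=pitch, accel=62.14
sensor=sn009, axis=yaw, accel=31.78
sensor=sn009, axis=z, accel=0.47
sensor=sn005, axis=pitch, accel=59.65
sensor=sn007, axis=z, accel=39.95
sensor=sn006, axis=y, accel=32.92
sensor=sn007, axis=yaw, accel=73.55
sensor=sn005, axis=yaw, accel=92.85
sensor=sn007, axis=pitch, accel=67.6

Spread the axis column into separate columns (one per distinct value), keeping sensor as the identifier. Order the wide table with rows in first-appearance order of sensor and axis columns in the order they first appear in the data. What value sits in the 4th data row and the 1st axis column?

0.47

With rows in first-appearance order of sensor, row 4 is sensor=sn009. axis columns in first-appearance order: z, pitch, yaw, y; column 1 is z.
Long rows with sensor=sn009, axis=z: accel = 0.47.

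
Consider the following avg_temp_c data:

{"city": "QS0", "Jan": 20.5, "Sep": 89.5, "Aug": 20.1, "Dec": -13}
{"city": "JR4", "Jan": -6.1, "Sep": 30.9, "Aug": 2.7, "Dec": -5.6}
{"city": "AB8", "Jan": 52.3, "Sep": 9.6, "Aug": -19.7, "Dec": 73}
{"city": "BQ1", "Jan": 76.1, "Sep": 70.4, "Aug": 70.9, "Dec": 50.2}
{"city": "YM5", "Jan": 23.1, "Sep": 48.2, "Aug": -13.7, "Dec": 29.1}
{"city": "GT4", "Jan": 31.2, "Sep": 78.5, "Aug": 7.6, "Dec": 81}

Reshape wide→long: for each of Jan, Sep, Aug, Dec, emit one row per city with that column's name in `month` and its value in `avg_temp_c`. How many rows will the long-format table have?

24

6 city values × 4 melted columns = 24 rows.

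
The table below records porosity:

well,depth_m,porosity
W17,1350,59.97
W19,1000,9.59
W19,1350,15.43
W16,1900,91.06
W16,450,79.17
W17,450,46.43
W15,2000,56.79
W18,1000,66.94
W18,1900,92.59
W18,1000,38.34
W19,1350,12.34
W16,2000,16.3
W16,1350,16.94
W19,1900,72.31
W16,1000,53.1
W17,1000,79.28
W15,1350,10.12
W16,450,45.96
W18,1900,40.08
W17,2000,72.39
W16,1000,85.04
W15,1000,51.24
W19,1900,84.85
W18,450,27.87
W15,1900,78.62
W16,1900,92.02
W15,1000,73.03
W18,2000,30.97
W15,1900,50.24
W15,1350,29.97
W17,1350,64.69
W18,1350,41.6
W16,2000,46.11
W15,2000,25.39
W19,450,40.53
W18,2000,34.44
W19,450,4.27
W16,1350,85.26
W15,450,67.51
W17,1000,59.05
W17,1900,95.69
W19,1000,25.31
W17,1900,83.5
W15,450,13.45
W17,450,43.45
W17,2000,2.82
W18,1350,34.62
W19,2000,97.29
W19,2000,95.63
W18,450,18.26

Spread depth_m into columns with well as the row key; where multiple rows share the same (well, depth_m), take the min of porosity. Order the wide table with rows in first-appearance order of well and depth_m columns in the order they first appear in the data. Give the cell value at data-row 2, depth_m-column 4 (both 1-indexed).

With rows in first-appearance order of well, row 2 is well=W19. depth_m columns in first-appearance order: 1350, 1000, 1900, 450, 2000; column 4 is 450.
Long rows with well=W19, depth_m=450: min(40.53, 4.27) = 4.27.

4.27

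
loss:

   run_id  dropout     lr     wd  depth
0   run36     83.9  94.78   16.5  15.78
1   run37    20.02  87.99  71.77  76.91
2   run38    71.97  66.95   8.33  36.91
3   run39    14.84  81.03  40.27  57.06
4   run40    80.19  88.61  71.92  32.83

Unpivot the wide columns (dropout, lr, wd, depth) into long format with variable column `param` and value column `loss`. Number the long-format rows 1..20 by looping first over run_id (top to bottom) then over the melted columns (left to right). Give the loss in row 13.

20 rows total (5 × 4). Row 13: index ⌊(13-1)/4⌋ = 3 into run_id → run39; (13-1) mod 4 = 0 into the melted columns → dropout.
So row 13 is (run39, dropout, 14.84); loss = 14.84.

14.84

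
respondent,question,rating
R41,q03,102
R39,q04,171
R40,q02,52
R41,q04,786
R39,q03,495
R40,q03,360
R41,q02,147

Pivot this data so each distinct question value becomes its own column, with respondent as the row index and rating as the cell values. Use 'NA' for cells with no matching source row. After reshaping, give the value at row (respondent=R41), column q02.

147

The long row with respondent=R41, question=q02 has rating=147.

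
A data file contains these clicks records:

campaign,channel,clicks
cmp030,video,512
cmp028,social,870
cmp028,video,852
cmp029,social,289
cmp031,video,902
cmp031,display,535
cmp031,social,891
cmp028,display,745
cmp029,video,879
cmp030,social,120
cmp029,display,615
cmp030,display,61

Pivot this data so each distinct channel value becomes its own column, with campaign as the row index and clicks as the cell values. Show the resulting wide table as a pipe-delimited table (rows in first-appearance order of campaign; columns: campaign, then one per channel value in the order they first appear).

Columns: campaign plus the 3 distinct channel values (video, social, display).
For example, row cmp030 column video takes clicks=512 from the long row (cmp030, video).

| campaign | video | social | display |
| cmp030 | 512 | 120 | 61 |
| cmp028 | 852 | 870 | 745 |
| cmp029 | 879 | 289 | 615 |
| cmp031 | 902 | 891 | 535 |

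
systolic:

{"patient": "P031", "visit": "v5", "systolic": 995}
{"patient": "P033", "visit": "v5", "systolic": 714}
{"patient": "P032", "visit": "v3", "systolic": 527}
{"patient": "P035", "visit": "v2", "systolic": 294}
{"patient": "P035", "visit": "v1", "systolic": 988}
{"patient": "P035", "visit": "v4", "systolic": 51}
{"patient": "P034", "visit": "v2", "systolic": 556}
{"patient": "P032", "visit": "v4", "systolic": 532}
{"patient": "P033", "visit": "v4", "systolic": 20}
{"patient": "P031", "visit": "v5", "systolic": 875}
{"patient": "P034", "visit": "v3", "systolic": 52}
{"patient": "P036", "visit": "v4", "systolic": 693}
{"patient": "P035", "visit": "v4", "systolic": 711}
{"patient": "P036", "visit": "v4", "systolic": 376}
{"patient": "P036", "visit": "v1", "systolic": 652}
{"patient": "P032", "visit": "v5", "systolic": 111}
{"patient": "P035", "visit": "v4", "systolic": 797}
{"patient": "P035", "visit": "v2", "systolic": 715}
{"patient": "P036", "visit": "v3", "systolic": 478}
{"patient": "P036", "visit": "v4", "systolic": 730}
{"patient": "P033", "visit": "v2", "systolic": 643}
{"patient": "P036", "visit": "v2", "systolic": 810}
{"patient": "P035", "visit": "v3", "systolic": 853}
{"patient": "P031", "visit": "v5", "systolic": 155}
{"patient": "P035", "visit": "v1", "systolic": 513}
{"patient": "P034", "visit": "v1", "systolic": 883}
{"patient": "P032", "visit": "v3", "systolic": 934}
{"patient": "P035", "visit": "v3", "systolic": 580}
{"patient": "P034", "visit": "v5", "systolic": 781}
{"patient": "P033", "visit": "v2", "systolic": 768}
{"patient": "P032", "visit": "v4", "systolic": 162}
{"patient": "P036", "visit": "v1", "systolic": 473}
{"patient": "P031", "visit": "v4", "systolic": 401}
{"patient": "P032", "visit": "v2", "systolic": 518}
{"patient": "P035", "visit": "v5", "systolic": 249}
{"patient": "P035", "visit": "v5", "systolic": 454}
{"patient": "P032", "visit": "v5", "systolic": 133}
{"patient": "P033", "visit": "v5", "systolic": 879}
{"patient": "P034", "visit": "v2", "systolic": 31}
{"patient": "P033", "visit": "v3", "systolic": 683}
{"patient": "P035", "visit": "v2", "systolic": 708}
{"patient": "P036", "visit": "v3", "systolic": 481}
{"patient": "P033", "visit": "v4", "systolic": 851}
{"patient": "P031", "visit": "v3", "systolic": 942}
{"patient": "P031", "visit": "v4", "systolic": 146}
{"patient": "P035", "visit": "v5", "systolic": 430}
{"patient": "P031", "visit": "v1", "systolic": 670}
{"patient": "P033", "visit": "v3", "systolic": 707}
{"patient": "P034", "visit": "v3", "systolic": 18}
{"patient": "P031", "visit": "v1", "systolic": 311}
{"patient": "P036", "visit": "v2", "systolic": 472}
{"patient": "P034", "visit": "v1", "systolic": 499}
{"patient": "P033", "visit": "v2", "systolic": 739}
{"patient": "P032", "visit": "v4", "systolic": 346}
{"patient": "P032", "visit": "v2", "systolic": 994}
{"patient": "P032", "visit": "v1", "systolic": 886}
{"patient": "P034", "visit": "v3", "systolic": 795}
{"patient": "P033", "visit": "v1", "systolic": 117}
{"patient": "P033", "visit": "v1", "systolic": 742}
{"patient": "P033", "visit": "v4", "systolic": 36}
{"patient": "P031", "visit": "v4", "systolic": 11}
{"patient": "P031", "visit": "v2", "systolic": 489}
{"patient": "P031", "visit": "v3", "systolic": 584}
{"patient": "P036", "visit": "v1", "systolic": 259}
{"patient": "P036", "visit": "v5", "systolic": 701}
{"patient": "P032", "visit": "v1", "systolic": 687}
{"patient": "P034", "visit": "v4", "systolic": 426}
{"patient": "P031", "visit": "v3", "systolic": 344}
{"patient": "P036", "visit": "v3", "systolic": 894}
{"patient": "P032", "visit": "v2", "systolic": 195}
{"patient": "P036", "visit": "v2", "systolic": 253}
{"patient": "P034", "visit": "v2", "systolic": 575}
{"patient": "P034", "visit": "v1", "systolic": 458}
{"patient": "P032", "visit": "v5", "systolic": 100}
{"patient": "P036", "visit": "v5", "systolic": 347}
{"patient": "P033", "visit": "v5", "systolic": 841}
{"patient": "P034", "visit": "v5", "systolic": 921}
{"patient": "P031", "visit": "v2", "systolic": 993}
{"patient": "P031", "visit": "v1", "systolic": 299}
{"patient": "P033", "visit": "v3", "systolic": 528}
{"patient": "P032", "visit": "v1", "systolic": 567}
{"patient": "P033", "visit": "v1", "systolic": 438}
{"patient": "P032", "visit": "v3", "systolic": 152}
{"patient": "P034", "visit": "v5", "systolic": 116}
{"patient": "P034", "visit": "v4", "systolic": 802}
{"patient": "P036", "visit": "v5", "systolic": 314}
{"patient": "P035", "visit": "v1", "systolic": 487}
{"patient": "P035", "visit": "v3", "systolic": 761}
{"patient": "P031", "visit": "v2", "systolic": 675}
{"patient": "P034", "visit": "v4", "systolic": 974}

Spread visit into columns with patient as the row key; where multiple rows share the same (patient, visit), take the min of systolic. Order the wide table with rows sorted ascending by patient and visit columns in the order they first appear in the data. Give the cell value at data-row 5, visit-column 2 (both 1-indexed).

With rows sorted ascending by patient, row 5 is patient=P035. visit columns in first-appearance order: v5, v3, v2, v1, v4; column 2 is v3.
Long rows with patient=P035, visit=v3: min(853, 580, 761) = 580.

580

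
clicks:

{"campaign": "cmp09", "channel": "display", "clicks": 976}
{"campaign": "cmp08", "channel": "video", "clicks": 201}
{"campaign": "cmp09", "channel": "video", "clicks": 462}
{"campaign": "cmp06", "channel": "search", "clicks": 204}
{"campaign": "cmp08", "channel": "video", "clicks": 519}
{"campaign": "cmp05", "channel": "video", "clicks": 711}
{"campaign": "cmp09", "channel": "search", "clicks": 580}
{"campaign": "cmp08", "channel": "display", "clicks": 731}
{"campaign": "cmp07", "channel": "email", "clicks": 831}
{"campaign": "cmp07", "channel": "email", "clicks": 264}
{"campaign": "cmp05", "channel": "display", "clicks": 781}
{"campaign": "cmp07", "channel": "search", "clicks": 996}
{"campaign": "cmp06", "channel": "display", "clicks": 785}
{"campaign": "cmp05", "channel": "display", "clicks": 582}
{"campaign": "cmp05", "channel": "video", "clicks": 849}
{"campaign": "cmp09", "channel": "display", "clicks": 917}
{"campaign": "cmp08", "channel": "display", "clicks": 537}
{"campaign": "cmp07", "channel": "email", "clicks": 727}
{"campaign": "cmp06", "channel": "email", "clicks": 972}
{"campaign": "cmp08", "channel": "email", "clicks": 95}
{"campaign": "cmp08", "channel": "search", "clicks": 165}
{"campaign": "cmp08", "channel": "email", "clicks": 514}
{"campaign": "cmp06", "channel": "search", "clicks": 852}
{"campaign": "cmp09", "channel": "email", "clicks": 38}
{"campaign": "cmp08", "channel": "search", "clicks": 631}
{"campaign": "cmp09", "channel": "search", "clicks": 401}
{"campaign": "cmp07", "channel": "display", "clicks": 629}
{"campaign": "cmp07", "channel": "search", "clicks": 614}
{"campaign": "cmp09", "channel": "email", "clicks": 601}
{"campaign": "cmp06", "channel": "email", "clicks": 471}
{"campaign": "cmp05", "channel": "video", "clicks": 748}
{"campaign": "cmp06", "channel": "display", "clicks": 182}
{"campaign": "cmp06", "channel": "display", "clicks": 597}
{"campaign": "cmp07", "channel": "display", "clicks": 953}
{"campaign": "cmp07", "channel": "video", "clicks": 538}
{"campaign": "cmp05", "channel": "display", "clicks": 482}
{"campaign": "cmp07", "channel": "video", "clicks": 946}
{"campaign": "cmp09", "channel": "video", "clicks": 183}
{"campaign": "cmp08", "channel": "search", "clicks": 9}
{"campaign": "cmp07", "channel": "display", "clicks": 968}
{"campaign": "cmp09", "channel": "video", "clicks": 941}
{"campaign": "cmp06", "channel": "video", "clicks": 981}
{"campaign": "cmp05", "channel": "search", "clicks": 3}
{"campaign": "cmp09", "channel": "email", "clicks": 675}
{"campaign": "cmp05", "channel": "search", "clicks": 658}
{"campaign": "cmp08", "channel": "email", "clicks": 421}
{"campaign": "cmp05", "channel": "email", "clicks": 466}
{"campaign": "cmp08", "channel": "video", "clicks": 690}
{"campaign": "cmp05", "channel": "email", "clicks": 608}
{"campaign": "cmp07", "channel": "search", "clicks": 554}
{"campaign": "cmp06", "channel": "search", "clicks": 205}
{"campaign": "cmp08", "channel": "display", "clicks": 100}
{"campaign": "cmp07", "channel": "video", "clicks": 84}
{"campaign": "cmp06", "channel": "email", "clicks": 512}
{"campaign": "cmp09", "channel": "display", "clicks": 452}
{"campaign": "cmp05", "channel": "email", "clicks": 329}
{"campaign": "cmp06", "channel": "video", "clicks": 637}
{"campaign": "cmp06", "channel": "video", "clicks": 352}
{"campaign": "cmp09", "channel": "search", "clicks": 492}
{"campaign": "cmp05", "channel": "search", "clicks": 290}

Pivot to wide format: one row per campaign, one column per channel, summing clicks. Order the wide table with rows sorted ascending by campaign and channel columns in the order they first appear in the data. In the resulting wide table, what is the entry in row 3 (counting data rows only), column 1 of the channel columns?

2550

With rows sorted ascending by campaign, row 3 is campaign=cmp07. channel columns in first-appearance order: display, video, search, email; column 1 is display.
Long rows with campaign=cmp07, channel=display: 629 + 953 + 968 = 2550.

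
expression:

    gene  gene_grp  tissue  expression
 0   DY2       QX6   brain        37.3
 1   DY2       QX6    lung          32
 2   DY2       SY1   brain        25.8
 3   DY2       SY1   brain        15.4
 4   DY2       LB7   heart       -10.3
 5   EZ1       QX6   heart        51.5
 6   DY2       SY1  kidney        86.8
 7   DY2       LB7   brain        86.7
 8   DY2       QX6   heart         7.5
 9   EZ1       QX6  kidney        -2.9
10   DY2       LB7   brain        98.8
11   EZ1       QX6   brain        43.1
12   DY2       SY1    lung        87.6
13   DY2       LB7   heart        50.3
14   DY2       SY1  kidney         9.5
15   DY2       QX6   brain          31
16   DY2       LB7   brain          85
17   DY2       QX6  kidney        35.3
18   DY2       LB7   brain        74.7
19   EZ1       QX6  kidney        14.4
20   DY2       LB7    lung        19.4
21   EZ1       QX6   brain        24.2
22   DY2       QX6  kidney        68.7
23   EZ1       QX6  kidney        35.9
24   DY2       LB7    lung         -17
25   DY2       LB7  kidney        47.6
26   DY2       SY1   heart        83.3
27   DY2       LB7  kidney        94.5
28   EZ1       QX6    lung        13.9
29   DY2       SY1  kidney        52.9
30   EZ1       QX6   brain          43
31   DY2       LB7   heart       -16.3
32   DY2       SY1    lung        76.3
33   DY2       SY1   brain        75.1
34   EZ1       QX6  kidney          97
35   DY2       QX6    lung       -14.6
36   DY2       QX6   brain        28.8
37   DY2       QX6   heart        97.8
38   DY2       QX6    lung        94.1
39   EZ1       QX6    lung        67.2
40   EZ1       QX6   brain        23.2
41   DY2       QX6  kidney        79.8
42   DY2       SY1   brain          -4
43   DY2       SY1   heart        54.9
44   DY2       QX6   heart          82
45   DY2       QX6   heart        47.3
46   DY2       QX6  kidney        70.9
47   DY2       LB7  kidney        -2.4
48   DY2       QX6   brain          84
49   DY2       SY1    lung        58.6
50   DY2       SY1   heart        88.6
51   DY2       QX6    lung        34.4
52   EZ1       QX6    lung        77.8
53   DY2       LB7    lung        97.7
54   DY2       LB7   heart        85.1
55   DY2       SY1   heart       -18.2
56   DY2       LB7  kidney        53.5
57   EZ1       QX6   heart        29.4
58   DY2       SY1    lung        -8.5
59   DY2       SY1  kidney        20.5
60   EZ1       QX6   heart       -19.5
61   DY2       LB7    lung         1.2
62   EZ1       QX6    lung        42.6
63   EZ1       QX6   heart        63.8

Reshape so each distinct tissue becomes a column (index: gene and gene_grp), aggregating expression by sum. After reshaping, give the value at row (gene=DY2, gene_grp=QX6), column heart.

234.6

Rows with gene=DY2, gene_grp=QX6 and tissue=heart: expression values are 7.5, 97.8, 82, 47.3.
7.5 + 97.8 + 82 + 47.3 = 234.6.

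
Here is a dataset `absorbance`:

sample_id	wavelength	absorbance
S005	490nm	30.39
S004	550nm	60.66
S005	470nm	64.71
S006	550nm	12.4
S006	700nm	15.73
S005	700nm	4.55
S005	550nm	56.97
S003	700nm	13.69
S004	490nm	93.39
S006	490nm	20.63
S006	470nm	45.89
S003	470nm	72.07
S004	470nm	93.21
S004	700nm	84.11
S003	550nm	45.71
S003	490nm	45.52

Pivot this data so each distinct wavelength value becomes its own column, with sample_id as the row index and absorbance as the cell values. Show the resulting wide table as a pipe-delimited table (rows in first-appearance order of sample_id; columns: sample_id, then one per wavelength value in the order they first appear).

Columns: sample_id plus the 4 distinct wavelength values (490nm, 550nm, 470nm, 700nm).
For example, row S005 column 490nm takes absorbance=30.39 from the long row (S005, 490nm).

| sample_id | 490nm | 550nm | 470nm | 700nm |
| S005 | 30.39 | 56.97 | 64.71 | 4.55 |
| S004 | 93.39 | 60.66 | 93.21 | 84.11 |
| S006 | 20.63 | 12.4 | 45.89 | 15.73 |
| S003 | 45.52 | 45.71 | 72.07 | 13.69 |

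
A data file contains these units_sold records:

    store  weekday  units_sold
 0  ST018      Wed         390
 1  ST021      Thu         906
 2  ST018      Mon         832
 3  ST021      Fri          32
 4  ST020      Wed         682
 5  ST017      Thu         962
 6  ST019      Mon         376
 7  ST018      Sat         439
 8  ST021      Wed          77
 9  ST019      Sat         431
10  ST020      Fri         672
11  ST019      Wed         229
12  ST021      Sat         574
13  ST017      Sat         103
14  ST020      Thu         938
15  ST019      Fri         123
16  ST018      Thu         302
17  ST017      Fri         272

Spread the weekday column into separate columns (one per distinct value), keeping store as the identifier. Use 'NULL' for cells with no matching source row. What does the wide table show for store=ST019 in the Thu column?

NULL

No long-format row has store=ST019 and weekday=Thu, so the cell is NULL.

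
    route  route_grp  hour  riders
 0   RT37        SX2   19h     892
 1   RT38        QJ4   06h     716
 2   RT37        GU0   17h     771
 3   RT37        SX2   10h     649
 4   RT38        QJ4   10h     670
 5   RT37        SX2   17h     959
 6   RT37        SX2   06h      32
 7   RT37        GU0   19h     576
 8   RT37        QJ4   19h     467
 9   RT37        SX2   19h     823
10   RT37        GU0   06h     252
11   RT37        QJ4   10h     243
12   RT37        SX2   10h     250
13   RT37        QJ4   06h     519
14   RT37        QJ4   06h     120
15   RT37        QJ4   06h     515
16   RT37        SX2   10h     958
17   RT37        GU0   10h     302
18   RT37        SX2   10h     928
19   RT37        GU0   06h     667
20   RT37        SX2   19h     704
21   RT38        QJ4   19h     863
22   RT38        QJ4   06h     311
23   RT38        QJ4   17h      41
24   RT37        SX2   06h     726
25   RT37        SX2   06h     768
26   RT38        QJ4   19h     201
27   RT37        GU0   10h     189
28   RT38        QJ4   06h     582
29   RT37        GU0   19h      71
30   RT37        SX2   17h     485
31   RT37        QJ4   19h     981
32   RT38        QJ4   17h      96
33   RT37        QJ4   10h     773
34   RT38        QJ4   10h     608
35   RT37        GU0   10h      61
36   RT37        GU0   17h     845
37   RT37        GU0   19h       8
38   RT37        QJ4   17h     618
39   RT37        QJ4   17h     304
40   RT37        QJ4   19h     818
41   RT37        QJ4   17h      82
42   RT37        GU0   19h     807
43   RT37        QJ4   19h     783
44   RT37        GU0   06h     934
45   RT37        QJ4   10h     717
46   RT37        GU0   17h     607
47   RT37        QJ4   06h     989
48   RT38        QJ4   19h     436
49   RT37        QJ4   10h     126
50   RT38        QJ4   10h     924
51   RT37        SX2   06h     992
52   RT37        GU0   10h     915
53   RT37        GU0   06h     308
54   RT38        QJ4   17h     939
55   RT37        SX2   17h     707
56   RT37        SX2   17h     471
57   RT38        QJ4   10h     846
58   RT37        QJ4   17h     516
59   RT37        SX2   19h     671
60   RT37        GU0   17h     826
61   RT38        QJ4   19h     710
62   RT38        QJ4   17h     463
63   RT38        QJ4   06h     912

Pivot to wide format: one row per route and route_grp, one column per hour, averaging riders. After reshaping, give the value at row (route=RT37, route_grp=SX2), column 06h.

Rows with route=RT37, route_grp=SX2 and hour=06h: riders values are 32, 726, 768, 992.
(32 + 726 + 768 + 992) / 4 = 629.50.

629.50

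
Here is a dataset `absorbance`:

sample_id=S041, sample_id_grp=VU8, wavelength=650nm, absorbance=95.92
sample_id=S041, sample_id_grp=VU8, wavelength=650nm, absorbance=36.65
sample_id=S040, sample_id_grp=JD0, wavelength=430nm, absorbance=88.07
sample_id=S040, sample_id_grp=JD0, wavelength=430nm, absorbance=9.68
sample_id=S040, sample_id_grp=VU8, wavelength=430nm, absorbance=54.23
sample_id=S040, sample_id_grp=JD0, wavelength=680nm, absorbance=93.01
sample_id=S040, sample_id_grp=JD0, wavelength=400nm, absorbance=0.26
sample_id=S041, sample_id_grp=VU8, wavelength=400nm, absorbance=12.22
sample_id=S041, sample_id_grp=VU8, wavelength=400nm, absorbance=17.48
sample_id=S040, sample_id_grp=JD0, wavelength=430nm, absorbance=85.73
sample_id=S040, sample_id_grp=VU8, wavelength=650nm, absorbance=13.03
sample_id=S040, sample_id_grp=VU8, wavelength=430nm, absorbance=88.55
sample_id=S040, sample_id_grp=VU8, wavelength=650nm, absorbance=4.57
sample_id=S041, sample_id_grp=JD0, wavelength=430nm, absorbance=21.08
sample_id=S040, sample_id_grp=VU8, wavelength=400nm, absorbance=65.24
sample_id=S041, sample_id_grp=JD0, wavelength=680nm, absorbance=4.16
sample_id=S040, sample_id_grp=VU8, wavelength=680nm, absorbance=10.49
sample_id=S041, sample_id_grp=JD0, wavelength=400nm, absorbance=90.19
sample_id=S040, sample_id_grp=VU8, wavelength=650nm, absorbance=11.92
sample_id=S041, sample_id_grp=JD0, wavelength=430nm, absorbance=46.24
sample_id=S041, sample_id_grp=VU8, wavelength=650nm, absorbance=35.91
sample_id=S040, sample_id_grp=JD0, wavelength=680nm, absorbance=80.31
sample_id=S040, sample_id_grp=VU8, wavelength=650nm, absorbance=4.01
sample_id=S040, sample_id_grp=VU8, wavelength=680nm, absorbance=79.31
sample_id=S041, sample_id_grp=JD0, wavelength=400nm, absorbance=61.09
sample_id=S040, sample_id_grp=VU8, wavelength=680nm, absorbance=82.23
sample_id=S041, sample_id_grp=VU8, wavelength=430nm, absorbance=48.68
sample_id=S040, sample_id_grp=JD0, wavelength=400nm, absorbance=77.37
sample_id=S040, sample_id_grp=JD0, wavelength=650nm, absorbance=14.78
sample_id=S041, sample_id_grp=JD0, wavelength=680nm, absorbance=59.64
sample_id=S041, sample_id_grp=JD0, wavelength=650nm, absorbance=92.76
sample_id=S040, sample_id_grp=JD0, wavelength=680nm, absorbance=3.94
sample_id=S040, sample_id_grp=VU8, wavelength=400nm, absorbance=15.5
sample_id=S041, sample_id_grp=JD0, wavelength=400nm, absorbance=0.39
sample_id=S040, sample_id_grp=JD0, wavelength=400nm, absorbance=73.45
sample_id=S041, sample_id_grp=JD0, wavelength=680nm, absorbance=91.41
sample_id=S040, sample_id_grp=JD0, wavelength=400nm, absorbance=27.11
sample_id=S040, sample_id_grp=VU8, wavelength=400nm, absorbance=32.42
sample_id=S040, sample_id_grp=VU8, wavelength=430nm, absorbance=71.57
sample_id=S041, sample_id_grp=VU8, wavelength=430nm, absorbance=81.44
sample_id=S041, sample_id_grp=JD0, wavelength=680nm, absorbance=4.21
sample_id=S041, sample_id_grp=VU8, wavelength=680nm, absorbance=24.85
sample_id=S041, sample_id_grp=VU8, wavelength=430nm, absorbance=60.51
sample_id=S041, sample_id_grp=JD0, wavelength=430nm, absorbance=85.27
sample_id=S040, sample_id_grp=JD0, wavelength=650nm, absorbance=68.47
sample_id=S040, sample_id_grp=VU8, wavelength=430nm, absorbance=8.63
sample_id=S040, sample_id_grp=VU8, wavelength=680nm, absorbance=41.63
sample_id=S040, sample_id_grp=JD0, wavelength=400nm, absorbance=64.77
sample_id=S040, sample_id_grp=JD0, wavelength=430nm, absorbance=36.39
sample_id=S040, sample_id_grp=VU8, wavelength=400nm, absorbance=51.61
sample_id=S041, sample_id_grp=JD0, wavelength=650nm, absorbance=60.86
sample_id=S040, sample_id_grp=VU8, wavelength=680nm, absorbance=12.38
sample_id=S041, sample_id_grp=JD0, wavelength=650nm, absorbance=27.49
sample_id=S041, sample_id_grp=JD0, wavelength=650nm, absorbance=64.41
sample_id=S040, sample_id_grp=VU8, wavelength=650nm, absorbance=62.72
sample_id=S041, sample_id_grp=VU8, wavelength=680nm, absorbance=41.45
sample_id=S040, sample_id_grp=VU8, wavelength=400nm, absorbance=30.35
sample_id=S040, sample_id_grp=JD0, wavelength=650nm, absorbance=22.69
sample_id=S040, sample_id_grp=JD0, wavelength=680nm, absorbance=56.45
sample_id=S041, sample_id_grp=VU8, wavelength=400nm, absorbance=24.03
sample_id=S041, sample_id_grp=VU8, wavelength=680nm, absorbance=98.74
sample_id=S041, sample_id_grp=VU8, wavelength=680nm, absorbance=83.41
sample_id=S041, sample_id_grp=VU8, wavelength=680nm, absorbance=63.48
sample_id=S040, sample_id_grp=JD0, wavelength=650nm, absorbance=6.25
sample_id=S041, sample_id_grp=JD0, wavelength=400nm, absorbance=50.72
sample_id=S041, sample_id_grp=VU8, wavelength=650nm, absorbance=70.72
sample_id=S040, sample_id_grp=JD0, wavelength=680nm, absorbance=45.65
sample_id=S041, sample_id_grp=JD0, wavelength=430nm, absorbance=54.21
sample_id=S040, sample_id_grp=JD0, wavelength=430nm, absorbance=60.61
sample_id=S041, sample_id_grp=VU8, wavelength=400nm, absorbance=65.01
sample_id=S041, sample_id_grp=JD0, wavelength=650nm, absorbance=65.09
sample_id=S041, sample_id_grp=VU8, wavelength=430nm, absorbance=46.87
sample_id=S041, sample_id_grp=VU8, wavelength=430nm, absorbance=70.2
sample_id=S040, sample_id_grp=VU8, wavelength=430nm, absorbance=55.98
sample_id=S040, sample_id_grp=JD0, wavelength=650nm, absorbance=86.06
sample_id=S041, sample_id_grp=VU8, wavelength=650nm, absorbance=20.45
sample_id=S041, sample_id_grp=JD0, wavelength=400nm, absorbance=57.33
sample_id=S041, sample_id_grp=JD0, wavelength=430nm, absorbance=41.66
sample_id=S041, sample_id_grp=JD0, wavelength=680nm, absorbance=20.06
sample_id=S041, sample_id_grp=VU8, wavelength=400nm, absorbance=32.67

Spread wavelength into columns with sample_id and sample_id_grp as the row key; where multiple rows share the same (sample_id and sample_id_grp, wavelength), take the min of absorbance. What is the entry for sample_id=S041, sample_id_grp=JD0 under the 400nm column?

0.39

Rows with sample_id=S041, sample_id_grp=JD0 and wavelength=400nm: absorbance values are 90.19, 61.09, 0.39, 50.72, 57.33.
min(90.19, 61.09, 0.39, 50.72, 57.33) = 0.39.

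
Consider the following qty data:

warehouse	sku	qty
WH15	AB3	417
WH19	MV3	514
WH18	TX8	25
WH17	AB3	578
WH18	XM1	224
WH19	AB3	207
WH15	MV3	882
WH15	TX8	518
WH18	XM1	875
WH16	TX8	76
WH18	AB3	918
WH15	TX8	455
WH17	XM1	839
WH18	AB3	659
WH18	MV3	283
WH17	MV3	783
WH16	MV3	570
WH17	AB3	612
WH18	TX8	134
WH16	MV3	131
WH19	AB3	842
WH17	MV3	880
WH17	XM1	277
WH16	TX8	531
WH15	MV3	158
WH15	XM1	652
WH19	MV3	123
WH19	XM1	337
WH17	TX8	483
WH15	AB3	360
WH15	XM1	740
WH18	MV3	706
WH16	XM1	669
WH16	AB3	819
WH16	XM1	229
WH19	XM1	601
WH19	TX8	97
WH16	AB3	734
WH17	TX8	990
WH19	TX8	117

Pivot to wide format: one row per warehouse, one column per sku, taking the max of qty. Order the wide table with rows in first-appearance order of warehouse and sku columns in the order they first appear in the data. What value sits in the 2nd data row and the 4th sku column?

601

With rows in first-appearance order of warehouse, row 2 is warehouse=WH19. sku columns in first-appearance order: AB3, MV3, TX8, XM1; column 4 is XM1.
Long rows with warehouse=WH19, sku=XM1: max(337, 601) = 601.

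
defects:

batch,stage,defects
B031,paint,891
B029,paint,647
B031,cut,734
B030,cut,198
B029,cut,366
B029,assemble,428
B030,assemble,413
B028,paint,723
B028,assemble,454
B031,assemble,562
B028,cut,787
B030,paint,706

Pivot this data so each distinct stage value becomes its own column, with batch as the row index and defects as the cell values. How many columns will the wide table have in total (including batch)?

4

1 column for batch plus 3 distinct stage values → 4 columns.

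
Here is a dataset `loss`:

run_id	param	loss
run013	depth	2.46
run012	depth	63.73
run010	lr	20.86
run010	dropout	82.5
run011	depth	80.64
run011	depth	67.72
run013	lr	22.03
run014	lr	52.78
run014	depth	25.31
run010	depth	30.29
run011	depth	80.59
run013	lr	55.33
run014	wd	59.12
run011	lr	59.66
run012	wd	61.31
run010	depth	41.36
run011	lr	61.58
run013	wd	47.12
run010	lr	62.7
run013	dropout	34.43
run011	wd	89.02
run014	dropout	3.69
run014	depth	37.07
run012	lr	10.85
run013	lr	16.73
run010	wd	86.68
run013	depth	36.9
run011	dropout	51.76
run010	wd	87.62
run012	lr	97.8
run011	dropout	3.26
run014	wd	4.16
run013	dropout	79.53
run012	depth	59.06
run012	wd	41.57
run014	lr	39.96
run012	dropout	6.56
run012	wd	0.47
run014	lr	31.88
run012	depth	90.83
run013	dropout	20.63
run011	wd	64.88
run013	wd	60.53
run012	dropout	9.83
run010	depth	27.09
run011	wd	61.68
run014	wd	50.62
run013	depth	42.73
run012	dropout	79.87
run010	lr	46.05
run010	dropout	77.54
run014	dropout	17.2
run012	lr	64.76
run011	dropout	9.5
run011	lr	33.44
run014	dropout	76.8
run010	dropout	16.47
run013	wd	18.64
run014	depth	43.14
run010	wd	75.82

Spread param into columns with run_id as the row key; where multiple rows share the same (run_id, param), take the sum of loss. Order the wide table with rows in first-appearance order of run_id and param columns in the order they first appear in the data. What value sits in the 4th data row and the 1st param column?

228.95

With rows in first-appearance order of run_id, row 4 is run_id=run011. param columns in first-appearance order: depth, lr, dropout, wd; column 1 is depth.
Long rows with run_id=run011, param=depth: 80.64 + 67.72 + 80.59 = 228.95.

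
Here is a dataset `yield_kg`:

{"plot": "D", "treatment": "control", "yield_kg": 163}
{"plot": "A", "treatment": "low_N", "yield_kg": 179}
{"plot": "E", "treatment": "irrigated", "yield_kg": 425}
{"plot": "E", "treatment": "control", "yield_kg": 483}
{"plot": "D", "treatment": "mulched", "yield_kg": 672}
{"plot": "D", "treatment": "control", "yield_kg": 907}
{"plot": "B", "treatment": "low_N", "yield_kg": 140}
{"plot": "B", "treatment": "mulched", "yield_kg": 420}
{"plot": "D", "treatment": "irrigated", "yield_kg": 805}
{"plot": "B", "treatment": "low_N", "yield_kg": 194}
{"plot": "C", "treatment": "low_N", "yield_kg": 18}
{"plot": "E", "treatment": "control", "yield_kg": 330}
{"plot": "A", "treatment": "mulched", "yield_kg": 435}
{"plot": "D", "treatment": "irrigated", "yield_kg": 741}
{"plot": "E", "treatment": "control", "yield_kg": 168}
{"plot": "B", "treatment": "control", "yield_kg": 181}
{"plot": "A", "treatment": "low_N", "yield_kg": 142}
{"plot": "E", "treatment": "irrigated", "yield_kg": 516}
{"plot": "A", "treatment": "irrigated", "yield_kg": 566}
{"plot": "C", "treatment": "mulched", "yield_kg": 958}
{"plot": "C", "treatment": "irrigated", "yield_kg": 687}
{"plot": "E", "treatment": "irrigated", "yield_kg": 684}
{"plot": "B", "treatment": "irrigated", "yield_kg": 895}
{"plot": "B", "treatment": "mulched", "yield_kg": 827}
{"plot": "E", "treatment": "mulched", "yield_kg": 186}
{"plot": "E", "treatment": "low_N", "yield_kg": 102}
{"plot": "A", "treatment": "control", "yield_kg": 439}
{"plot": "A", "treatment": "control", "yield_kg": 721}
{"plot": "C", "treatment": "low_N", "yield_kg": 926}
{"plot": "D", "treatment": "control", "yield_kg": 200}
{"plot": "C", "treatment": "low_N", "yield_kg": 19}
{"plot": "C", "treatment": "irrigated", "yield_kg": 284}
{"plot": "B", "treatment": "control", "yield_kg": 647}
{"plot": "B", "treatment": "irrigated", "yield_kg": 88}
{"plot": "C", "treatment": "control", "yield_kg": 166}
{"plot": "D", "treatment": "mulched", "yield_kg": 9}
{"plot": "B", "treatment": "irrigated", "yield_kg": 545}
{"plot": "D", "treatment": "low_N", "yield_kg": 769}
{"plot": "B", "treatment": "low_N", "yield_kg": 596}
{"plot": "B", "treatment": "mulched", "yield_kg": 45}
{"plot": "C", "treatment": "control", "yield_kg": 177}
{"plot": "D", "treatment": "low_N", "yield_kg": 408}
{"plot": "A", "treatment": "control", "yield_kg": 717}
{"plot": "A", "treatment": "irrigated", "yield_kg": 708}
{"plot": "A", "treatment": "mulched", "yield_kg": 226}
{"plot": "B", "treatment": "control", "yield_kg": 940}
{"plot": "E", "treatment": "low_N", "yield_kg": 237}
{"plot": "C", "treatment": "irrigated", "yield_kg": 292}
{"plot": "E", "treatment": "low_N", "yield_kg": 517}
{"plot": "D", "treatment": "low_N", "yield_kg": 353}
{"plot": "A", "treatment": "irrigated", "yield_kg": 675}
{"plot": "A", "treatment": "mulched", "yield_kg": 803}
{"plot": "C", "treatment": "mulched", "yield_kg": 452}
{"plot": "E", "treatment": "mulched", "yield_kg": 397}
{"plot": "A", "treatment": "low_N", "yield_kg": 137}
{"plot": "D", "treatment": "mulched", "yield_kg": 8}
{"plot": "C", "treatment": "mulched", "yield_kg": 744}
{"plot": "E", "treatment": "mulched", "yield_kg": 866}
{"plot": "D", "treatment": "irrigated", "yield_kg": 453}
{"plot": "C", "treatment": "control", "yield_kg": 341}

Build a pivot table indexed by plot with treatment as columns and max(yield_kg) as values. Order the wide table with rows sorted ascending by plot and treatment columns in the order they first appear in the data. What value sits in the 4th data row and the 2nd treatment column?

769

With rows sorted ascending by plot, row 4 is plot=D. treatment columns in first-appearance order: control, low_N, irrigated, mulched; column 2 is low_N.
Long rows with plot=D, treatment=low_N: max(769, 408, 353) = 769.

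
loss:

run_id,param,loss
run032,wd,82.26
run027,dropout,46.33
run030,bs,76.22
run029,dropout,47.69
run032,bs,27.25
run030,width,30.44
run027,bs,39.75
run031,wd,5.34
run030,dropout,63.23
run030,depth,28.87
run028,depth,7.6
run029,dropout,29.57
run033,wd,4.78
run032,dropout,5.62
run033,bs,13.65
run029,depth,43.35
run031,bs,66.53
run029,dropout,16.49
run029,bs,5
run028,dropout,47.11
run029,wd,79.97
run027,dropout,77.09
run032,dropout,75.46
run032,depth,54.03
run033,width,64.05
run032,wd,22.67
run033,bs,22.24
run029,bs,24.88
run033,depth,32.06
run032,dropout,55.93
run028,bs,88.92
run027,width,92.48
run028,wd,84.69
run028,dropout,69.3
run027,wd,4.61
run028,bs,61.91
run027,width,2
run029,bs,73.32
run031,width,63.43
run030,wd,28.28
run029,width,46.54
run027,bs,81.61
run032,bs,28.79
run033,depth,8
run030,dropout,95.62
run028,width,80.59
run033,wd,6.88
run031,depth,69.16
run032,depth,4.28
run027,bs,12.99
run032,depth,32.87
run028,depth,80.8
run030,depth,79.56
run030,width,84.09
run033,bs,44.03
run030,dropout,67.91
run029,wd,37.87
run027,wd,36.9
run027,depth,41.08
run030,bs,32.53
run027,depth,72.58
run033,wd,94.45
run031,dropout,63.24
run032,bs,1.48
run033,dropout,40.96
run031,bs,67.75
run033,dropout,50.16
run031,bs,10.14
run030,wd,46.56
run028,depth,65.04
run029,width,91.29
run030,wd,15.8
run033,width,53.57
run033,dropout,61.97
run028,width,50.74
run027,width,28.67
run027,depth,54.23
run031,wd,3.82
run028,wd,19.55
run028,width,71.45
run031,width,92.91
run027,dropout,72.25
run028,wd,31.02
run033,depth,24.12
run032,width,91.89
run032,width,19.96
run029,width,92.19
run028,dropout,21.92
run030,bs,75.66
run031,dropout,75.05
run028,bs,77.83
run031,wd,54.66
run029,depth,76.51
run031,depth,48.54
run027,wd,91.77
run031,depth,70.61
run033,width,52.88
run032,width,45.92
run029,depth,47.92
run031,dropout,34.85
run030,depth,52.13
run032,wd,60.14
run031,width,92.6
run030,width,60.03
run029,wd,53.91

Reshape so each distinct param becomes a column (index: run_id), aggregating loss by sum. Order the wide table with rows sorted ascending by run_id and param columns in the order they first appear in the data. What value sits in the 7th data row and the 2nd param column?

With rows sorted ascending by run_id, row 7 is run_id=run033. param columns in first-appearance order: wd, dropout, bs, width, depth; column 2 is dropout.
Long rows with run_id=run033, param=dropout: 40.96 + 50.16 + 61.97 = 153.09.

153.09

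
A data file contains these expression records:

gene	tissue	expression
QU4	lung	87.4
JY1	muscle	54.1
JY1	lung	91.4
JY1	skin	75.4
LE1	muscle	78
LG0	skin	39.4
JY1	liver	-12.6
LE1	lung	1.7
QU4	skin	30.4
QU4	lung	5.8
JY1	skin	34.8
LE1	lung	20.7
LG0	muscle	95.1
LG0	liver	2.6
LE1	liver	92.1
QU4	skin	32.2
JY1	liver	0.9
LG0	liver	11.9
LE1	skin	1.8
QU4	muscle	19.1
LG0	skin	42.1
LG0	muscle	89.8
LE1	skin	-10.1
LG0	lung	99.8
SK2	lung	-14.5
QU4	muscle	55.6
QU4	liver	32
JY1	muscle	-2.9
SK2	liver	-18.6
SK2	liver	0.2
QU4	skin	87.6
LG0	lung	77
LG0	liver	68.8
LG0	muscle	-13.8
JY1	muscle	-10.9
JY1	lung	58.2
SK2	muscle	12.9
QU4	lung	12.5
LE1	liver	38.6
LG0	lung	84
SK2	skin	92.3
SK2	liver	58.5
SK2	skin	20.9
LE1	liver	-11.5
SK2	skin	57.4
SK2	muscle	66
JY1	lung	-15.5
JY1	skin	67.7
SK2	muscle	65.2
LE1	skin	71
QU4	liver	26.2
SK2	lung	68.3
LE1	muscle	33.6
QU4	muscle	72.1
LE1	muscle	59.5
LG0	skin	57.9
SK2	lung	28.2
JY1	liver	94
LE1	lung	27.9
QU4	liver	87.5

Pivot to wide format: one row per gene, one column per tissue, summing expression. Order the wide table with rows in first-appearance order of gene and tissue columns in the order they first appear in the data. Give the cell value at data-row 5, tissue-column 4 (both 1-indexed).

40.1

With rows in first-appearance order of gene, row 5 is gene=SK2. tissue columns in first-appearance order: lung, muscle, skin, liver; column 4 is liver.
Long rows with gene=SK2, tissue=liver: -18.6 + 0.2 + 58.5 = 40.1.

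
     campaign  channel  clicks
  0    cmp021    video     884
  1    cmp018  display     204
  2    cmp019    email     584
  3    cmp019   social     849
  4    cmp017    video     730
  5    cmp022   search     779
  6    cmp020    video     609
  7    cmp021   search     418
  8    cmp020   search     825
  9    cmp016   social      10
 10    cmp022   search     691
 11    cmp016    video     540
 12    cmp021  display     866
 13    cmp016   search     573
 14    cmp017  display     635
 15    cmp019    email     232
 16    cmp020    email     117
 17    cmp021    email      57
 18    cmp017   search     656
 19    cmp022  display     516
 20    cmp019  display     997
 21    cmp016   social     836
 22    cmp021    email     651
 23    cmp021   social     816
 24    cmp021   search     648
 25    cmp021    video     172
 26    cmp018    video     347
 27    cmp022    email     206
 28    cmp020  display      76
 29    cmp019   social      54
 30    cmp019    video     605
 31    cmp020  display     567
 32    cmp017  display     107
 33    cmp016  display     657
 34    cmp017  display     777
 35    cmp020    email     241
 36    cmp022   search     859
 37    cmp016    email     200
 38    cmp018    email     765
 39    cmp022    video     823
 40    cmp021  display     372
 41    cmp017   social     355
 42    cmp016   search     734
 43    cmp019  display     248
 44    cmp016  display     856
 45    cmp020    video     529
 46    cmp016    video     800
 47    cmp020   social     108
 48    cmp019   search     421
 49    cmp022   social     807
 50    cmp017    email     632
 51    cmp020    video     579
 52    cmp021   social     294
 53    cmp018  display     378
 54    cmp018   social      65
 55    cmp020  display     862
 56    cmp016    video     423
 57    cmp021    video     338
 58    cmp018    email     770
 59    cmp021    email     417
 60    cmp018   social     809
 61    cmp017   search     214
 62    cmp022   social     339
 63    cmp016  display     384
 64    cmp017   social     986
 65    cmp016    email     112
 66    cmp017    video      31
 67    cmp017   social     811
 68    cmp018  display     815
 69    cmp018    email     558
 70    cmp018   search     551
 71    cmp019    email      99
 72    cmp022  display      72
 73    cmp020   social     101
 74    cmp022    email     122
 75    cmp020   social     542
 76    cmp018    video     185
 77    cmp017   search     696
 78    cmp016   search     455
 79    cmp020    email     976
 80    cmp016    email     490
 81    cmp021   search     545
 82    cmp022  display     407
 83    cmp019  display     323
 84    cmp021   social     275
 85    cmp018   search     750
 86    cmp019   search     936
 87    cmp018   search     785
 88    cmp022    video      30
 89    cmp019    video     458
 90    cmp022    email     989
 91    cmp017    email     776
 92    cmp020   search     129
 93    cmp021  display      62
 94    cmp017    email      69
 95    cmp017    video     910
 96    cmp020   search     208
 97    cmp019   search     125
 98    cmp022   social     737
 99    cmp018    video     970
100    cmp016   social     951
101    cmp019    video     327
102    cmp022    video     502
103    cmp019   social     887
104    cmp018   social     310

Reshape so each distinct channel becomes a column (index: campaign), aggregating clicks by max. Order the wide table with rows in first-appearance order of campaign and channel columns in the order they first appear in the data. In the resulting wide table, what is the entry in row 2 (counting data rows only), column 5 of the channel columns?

With rows in first-appearance order of campaign, row 2 is campaign=cmp018. channel columns in first-appearance order: video, display, email, social, search; column 5 is search.
Long rows with campaign=cmp018, channel=search: max(551, 750, 785) = 785.

785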